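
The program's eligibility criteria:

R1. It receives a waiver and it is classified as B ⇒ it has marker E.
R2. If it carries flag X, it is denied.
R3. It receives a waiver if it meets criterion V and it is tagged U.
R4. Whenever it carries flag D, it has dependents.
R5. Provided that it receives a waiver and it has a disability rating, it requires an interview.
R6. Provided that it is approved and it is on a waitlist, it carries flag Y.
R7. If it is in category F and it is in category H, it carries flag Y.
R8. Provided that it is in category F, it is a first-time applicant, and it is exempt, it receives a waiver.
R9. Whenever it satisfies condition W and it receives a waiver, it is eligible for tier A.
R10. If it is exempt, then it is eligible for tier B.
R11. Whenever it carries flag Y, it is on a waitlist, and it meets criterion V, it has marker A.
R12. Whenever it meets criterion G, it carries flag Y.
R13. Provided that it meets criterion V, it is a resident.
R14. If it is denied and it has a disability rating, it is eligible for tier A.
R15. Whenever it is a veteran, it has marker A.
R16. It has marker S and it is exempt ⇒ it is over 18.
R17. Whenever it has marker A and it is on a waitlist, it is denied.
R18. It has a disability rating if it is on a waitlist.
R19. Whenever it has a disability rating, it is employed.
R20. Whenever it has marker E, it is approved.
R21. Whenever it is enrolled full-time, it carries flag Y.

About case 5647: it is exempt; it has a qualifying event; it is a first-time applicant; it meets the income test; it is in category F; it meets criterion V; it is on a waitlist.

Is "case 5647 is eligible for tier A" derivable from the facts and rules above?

No

Forward chaining from the given facts derives: receives a waiver, is eligible for tier B, is a resident, has a disability rating, is employed, requires an interview.
Rules concluding "it is eligible for tier A": R9 needs "it satisfies condition W"; R14 needs "it is denied" — none of these are established.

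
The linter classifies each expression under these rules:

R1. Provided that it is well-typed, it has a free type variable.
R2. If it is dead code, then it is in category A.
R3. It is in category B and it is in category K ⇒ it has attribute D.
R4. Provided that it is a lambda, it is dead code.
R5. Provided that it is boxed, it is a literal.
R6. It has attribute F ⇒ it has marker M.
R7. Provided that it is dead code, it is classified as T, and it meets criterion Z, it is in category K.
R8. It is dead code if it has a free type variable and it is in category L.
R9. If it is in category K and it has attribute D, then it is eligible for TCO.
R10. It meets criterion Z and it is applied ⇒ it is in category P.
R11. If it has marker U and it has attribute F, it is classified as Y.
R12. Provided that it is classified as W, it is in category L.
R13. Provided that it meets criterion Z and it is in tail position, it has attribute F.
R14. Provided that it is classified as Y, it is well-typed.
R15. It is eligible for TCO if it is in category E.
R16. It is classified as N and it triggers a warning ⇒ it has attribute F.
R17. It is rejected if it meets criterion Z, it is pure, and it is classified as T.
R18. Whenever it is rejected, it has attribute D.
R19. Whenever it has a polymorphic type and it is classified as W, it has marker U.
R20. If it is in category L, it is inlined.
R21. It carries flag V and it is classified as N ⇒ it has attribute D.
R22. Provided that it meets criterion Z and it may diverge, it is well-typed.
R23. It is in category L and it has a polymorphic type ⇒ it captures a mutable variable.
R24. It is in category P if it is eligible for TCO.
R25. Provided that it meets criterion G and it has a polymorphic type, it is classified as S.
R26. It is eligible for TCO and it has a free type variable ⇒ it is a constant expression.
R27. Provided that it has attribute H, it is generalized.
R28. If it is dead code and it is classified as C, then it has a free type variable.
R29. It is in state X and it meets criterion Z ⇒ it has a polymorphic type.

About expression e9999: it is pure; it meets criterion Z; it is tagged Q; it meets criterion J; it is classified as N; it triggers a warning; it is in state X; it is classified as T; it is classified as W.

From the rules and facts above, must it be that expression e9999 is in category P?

Yes

By R12 (it is classified as W): it is in category L.
By R16 (it is classified as N, it triggers a warning): it has attribute F.
By R17 (it meets criterion Z, it is pure, it is classified as T): it is rejected.
By R18 (it is rejected): it has attribute D.
By R29 (it is in state X, it meets criterion Z): it has a polymorphic type.
By R19 (it has a polymorphic type, it is classified as W): it has marker U.
By R11 (it has marker U, it has attribute F): it is classified as Y.
By R14 (it is classified as Y): it is well-typed.
By R1 (it is well-typed): it has a free type variable.
By R8 (it has a free type variable, it is in category L): it is dead code.
By R7 (it is dead code, it is classified as T, it meets criterion Z): it is in category K.
By R9 (it is in category K, it has attribute D): it is eligible for TCO.
By R24 (it is eligible for TCO): it is in category P.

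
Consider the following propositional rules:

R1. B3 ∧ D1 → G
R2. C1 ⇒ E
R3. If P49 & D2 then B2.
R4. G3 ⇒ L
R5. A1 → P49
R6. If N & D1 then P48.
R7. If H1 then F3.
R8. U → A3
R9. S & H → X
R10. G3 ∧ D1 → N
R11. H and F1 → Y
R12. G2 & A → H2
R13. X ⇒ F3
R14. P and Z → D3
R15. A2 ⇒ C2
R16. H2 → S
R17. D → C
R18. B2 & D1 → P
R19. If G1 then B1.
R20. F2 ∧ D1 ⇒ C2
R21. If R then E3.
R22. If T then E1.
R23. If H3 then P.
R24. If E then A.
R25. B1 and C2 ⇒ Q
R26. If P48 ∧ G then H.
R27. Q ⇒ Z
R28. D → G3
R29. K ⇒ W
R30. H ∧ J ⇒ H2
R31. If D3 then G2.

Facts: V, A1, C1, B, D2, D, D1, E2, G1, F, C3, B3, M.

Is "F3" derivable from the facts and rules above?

No

Forward chaining from the given facts derives: G, E, P49, C, B1, A, G3, B2, L, N, P, P48, H.
Rules concluding F3: R7 needs H1; R13 needs X — none of these are established.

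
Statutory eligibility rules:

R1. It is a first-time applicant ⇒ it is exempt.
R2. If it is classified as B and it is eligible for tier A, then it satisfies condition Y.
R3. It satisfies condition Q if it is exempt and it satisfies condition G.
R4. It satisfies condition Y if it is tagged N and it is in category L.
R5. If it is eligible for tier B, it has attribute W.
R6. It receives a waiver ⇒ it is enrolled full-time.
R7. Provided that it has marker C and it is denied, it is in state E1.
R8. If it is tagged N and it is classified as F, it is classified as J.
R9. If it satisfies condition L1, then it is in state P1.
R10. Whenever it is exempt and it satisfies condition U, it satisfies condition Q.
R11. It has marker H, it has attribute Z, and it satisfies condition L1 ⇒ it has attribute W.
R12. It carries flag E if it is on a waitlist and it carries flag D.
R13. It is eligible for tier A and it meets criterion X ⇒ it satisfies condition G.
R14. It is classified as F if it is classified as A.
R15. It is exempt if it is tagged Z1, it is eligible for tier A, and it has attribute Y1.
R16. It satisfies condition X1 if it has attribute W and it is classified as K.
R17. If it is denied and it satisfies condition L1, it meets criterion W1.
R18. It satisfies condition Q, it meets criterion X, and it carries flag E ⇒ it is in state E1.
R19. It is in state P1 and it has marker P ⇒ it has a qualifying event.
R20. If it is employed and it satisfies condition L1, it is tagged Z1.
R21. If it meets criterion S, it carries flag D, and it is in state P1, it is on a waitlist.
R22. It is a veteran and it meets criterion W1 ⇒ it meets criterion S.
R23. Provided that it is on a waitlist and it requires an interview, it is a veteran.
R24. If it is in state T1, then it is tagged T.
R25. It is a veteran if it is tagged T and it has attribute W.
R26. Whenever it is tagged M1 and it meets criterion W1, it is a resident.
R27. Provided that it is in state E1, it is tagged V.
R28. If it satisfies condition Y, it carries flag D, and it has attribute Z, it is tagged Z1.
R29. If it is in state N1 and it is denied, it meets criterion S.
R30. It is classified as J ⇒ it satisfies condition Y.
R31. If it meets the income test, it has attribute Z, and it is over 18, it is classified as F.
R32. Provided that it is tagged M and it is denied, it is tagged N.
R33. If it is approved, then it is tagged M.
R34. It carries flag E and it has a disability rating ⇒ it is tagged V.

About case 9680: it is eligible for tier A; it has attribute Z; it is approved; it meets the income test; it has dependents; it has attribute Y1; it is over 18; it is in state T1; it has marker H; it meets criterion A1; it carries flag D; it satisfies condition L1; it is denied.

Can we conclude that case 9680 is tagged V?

Forward chaining from the given facts derives: is in state P1, has attribute W, meets criterion W1, is tagged T, is a veteran, is classified as F, is tagged M, meets criterion S, is tagged N, is classified as J, is on a waitlist, satisfies condition Y, carries flag E, is tagged Z1, is exempt.
Rules concluding "it is tagged V": R27 needs "it is in state E1"; R34 needs "it has a disability rating" — none of these are established.

No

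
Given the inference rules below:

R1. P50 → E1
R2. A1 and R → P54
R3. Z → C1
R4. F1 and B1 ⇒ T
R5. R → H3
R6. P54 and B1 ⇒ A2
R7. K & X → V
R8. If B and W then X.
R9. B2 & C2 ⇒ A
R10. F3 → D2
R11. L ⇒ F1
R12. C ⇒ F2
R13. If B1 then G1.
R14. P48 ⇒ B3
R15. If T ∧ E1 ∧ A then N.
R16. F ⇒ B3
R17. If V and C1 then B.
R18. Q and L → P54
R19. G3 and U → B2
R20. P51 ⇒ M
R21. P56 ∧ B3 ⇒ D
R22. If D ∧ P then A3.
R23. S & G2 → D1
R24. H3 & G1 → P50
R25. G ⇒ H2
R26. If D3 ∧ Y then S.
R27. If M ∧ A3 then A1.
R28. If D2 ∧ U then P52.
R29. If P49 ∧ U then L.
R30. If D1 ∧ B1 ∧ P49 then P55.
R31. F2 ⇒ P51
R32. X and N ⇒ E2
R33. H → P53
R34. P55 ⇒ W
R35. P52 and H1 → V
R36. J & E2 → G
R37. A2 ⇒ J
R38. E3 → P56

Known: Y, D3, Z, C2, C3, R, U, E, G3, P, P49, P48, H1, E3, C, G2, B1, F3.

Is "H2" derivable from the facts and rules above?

C1  (by R3: Z)
H3  (by R5: R)
D2  (by R10: F3)
F2  (by R12: C)
G1  (by R13: B1)
B3  (by R14: P48)
B2  (by R19: G3, U)
P50  (by R24: H3, G1)
S  (by R26: D3, Y)
P52  (by R28: D2, U)
L  (by R29: P49, U)
P51  (by R31: F2)
V  (by R35: P52, H1)
P56  (by R38: E3)
E1  (by R1: P50)
A  (by R9: B2, C2)
F1  (by R11: L)
B  (by R17: V, C1)
M  (by R20: P51)
D  (by R21: P56, B3)
A3  (by R22: D, P)
D1  (by R23: S, G2)
A1  (by R27: M, A3)
P55  (by R30: D1, B1, P49)
W  (by R34: P55)
P54  (by R2: A1, R)
T  (by R4: F1, B1)
A2  (by R6: P54, B1)
X  (by R8: B, W)
N  (by R15: T, E1, A)
E2  (by R32: X, N)
J  (by R37: A2)
G  (by R36: J, E2)
H2  (by R25: G)

Yes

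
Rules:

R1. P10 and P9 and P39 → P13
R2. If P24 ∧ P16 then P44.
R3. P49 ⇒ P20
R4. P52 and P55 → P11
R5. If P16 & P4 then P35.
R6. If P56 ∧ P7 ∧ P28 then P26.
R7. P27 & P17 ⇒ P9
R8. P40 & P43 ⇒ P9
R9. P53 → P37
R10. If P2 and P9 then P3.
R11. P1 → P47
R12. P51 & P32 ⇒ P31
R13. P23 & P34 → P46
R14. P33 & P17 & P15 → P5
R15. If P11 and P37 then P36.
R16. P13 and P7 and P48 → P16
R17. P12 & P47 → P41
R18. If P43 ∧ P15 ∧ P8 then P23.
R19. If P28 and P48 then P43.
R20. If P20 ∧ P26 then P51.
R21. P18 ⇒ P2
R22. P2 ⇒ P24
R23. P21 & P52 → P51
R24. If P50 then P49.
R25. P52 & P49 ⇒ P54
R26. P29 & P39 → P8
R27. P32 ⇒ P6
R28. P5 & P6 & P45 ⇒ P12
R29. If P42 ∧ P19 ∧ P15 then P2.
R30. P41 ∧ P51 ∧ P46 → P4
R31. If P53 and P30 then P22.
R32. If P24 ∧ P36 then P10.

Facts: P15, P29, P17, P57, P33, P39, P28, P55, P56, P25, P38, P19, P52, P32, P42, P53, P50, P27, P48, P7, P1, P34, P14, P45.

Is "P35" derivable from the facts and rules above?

P11  (by R4: P52, P55)
P26  (by R6: P56, P7, P28)
P9  (by R7: P27, P17)
P37  (by R9: P53)
P47  (by R11: P1)
P5  (by R14: P33, P17, P15)
P36  (by R15: P11, P37)
P43  (by R19: P28, P48)
P49  (by R24: P50)
P8  (by R26: P29, P39)
P6  (by R27: P32)
P12  (by R28: P5, P6, P45)
P2  (by R29: P42, P19, P15)
P20  (by R3: P49)
P41  (by R17: P12, P47)
P23  (by R18: P43, P15, P8)
P51  (by R20: P20, P26)
P24  (by R22: P2)
P10  (by R32: P24, P36)
P13  (by R1: P10, P9, P39)
P46  (by R13: P23, P34)
P16  (by R16: P13, P7, P48)
P4  (by R30: P41, P51, P46)
P35  (by R5: P16, P4)

Yes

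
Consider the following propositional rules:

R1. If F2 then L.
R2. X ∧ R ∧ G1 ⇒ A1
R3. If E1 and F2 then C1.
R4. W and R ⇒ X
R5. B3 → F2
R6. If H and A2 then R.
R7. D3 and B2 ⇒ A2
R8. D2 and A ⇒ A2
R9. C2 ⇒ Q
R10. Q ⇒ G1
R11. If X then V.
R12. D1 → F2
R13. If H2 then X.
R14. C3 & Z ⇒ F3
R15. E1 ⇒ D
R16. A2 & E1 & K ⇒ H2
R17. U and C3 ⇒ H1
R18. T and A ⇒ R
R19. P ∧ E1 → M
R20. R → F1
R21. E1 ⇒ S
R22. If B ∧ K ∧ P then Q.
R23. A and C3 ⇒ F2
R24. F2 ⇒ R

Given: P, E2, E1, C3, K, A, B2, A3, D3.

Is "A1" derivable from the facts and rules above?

Forward chaining from the given facts derives: A2, D, H2, M, S, F2, R, L, C1, X, F1, V.
The only rule concluding A1 is R2, which needs G1; that is never established.

No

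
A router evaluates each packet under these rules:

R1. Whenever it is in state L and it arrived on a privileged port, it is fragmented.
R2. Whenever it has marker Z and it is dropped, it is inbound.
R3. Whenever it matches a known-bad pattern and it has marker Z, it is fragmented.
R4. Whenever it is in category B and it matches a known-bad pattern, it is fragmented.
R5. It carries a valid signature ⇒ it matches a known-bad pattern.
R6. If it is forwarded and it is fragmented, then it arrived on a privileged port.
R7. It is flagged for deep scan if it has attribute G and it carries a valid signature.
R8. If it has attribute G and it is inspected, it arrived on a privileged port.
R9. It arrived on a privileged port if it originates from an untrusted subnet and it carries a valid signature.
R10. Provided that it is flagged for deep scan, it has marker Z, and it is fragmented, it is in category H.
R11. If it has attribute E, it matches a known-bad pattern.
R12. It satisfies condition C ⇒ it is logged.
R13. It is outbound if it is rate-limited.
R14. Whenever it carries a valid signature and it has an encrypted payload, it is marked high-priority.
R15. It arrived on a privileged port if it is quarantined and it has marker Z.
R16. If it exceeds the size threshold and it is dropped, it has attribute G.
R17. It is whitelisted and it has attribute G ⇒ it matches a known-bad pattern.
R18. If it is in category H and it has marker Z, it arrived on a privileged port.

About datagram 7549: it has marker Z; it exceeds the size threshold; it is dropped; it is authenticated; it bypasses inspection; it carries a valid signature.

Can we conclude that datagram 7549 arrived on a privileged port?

By R5 (it carries a valid signature): it matches a known-bad pattern.
By R16 (it exceeds the size threshold, it is dropped): it has attribute G.
By R3 (it matches a known-bad pattern, it has marker Z): it is fragmented.
By R7 (it has attribute G, it carries a valid signature): it is flagged for deep scan.
By R10 (it is flagged for deep scan, it has marker Z, it is fragmented): it is in category H.
By R18 (it is in category H, it has marker Z): it arrived on a privileged port.

Yes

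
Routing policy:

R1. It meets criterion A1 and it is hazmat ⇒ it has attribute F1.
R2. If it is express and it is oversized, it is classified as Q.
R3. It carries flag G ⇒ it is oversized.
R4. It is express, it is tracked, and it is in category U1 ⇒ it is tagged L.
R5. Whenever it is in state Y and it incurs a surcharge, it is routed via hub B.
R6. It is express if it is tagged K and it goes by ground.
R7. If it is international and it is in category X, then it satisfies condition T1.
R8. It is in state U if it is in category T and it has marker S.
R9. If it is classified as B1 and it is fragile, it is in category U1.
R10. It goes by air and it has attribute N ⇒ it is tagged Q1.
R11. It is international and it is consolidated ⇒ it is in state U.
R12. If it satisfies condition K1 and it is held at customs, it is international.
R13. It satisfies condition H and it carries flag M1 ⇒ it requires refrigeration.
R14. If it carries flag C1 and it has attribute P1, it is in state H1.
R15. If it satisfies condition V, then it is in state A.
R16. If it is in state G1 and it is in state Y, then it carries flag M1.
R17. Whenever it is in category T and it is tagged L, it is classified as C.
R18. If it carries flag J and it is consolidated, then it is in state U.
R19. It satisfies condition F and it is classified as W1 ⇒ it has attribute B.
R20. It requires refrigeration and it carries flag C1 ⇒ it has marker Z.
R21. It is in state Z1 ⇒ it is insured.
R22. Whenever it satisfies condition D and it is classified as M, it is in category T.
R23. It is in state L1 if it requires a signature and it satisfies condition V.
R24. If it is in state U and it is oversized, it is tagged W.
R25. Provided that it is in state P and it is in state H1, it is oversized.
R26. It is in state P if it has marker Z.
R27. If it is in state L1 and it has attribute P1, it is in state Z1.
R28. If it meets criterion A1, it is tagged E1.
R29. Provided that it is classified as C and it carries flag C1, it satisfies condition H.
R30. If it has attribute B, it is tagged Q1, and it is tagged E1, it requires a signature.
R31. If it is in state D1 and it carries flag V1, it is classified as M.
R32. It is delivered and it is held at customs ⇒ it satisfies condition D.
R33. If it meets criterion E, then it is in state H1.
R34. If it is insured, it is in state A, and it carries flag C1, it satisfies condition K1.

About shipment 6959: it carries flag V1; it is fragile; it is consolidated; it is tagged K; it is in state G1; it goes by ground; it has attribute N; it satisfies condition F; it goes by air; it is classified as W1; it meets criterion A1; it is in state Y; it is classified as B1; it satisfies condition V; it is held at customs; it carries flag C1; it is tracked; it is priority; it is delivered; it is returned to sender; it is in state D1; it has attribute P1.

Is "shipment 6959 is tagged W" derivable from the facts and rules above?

By R6 (it is tagged K, it goes by ground): it is express.
By R9 (it is classified as B1, it is fragile): it is in category U1.
By R10 (it goes by air, it has attribute N): it is tagged Q1.
By R14 (it carries flag C1, it has attribute P1): it is in state H1.
By R15 (it satisfies condition V): it is in state A.
By R16 (it is in state G1, it is in state Y): it carries flag M1.
By R19 (it satisfies condition F, it is classified as W1): it has attribute B.
By R28 (it meets criterion A1): it is tagged E1.
By R30 (it has attribute B, it is tagged Q1, it is tagged E1): it requires a signature.
By R31 (it is in state D1, it carries flag V1): it is classified as M.
By R32 (it is delivered, it is held at customs): it satisfies condition D.
By R4 (it is express, it is tracked, it is in category U1): it is tagged L.
By R22 (it satisfies condition D, it is classified as M): it is in category T.
By R23 (it requires a signature, it satisfies condition V): it is in state L1.
By R27 (it is in state L1, it has attribute P1): it is in state Z1.
By R17 (it is in category T, it is tagged L): it is classified as C.
By R21 (it is in state Z1): it is insured.
By R29 (it is classified as C, it carries flag C1): it satisfies condition H.
By R34 (it is insured, it is in state A, it carries flag C1): it satisfies condition K1.
By R12 (it satisfies condition K1, it is held at customs): it is international.
By R13 (it satisfies condition H, it carries flag M1): it requires refrigeration.
By R20 (it requires refrigeration, it carries flag C1): it has marker Z.
By R26 (it has marker Z): it is in state P.
By R11 (it is international, it is consolidated): it is in state U.
By R25 (it is in state P, it is in state H1): it is oversized.
By R24 (it is in state U, it is oversized): it is tagged W.

Yes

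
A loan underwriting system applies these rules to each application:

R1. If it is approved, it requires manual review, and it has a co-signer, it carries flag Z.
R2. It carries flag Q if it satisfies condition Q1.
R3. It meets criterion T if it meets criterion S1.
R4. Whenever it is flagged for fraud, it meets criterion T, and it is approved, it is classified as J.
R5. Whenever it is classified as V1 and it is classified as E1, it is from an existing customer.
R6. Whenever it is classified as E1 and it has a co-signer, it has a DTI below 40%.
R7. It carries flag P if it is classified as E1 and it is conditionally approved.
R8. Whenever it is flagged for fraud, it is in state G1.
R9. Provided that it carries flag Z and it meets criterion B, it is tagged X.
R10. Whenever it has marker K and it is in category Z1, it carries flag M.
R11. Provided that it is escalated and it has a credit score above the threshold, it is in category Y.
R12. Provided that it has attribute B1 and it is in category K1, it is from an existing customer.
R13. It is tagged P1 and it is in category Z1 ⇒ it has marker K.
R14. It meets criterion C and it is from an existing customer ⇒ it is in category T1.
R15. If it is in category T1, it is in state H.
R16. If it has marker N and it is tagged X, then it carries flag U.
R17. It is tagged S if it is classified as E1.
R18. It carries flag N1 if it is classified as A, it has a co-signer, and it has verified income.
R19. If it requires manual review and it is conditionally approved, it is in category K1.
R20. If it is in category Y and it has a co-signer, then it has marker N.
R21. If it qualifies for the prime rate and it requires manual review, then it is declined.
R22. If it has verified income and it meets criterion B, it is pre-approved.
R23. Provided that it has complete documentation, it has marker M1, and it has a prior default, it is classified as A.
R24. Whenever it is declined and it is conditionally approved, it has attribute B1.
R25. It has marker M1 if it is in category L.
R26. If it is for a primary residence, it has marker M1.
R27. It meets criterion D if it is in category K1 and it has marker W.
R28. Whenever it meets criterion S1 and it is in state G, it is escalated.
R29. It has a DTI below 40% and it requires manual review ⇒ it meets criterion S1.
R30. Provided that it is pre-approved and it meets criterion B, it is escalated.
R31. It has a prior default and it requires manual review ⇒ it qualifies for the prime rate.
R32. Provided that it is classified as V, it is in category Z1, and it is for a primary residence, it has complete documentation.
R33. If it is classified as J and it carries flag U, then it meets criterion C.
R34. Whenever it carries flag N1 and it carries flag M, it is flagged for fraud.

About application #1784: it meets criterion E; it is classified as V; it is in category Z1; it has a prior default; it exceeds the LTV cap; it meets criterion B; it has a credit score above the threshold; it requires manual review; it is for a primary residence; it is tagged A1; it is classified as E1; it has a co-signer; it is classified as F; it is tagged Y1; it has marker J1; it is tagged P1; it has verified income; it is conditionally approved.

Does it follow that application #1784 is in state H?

No

Forward chaining from the given facts derives: has a DTI below 40%, carries flag P, has marker K, is tagged S, is in category K1, is pre-approved, has marker M1, meets criterion S1, is escalated, qualifies for the prime rate, has complete documentation, meets criterion T, carries flag M, is in category Y, has marker N, is declined, is classified as A, has attribute B1, is from an existing customer, carries flag N1, is flagged for fraud, is in state G1.
The only rule concluding "it is in state H" is R15, which needs "it is in category T1"; that is never established.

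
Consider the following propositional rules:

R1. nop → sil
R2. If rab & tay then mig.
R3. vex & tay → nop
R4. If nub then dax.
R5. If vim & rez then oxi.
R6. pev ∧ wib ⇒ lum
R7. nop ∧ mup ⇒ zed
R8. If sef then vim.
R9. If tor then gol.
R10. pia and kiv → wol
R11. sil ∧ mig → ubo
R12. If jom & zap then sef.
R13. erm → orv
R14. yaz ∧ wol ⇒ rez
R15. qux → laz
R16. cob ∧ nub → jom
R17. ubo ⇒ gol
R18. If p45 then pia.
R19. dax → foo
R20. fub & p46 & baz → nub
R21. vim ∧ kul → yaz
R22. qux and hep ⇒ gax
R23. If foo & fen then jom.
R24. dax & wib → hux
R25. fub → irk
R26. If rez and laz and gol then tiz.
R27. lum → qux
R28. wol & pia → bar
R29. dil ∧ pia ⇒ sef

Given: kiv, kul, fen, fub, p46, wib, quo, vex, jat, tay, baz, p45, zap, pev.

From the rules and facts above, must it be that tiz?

No

Forward chaining from the given facts derives: nop, lum, pia, nub, irk, qux, sil, dax, wol, laz, foo, jom, hux, bar, sef, vim, yaz, rez, oxi.
The only rule concluding tiz is R26, which needs gol; that is never established.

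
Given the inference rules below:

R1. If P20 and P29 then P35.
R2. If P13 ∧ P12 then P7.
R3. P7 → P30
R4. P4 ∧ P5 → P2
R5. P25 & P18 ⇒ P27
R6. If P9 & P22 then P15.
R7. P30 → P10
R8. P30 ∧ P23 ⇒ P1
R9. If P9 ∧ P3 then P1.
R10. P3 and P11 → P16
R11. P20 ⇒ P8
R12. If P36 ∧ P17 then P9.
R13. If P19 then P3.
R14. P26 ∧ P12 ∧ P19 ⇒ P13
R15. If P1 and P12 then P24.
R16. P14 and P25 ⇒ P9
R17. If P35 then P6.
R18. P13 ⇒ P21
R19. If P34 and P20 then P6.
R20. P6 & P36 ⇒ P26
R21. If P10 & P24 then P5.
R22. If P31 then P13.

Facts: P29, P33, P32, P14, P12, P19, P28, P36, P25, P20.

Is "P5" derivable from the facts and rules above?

P35  (by R1: P20, P29)
P3  (by R13: P19)
P9  (by R16: P14, P25)
P6  (by R17: P35)
P26  (by R20: P6, P36)
P1  (by R9: P9, P3)
P13  (by R14: P26, P12, P19)
P24  (by R15: P1, P12)
P7  (by R2: P13, P12)
P30  (by R3: P7)
P10  (by R7: P30)
P5  (by R21: P10, P24)

Yes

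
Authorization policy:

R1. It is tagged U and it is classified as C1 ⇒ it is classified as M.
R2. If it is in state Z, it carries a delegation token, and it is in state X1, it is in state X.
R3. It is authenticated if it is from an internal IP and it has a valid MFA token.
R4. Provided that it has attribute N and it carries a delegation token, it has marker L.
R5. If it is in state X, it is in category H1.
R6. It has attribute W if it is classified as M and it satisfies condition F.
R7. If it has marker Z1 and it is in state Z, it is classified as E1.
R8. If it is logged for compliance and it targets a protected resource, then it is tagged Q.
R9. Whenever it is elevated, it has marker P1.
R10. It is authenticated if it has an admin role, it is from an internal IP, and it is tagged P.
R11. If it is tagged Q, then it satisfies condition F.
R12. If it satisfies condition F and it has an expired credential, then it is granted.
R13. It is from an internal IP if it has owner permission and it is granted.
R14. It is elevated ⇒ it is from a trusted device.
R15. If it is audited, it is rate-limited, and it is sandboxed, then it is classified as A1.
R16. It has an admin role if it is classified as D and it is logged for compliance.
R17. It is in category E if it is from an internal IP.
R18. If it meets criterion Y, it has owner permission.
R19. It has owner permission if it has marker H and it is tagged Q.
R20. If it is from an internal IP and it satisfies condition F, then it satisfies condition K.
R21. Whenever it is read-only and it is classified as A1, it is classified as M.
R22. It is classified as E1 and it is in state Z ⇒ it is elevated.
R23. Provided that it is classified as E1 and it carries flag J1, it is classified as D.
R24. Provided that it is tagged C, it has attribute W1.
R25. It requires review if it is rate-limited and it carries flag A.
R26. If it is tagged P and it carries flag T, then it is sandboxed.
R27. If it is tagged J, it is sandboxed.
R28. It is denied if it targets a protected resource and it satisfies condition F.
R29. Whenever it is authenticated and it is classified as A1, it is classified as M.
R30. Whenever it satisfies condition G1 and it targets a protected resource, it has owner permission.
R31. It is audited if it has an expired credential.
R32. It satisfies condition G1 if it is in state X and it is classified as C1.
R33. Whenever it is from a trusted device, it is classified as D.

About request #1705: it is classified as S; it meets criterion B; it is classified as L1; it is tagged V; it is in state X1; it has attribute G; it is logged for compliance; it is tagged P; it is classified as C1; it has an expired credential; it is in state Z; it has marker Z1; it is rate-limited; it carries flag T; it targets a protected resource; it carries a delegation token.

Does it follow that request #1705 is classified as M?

Yes

By R2 (it is in state Z, it carries a delegation token, it is in state X1): it is in state X.
By R7 (it has marker Z1, it is in state Z): it is classified as E1.
By R8 (it is logged for compliance, it targets a protected resource): it is tagged Q.
By R11 (it is tagged Q): it satisfies condition F.
By R12 (it satisfies condition F, it has an expired credential): it is granted.
By R22 (it is classified as E1, it is in state Z): it is elevated.
By R26 (it is tagged P, it carries flag T): it is sandboxed.
By R31 (it has an expired credential): it is audited.
By R32 (it is in state X, it is classified as C1): it satisfies condition G1.
By R14 (it is elevated): it is from a trusted device.
By R15 (it is audited, it is rate-limited, it is sandboxed): it is classified as A1.
By R30 (it satisfies condition G1, it targets a protected resource): it has owner permission.
By R33 (it is from a trusted device): it is classified as D.
By R13 (it has owner permission, it is granted): it is from an internal IP.
By R16 (it is classified as D, it is logged for compliance): it has an admin role.
By R10 (it has an admin role, it is from an internal IP, it is tagged P): it is authenticated.
By R29 (it is authenticated, it is classified as A1): it is classified as M.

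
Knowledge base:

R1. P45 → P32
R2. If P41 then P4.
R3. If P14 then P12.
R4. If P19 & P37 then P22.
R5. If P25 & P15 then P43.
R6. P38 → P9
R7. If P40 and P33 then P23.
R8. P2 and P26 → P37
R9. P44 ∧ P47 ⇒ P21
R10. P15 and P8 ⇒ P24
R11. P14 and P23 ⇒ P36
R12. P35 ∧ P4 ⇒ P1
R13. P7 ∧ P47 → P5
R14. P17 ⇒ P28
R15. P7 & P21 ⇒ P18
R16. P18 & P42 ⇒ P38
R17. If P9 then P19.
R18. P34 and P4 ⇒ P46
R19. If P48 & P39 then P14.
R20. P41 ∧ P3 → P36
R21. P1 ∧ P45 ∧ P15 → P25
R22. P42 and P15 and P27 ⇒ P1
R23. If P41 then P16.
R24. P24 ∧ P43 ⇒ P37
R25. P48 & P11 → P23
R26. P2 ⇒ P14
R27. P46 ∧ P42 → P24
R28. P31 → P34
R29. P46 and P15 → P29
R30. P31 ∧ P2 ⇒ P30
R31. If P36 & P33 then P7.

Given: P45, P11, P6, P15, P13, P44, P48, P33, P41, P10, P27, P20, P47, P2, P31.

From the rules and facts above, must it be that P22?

Forward chaining from the given facts derives: P32, P4, P21, P16, P23, P14, P34, P30, P12, P36, P46, P29, P7, P5, P18.
The only rule concluding P22 is R4, which needs P19; that is never established.

No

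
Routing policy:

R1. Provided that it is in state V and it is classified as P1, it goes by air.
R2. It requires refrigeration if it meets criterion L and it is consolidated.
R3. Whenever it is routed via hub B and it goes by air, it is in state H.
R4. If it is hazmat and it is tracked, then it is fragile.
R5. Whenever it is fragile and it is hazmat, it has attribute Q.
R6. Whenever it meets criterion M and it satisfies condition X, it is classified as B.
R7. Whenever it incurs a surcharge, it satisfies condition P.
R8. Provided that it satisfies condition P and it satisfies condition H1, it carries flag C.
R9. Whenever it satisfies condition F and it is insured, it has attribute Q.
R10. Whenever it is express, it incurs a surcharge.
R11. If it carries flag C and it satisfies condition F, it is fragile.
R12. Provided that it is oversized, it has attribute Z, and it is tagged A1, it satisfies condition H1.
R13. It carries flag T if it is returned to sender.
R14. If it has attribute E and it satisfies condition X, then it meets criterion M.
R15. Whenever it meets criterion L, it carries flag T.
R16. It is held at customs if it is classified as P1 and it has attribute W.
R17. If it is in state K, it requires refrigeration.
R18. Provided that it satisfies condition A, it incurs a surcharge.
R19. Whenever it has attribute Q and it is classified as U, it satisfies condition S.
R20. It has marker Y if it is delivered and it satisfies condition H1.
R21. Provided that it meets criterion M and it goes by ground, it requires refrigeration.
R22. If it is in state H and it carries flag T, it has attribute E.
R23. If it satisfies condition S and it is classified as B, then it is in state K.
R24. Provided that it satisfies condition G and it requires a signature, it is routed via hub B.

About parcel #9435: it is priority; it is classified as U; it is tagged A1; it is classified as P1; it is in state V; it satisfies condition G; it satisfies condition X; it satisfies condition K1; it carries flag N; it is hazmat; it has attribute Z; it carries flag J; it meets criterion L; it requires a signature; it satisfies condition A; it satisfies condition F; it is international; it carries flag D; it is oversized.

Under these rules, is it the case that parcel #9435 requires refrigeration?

Yes

By R1 (it is in state V, it is classified as P1): it goes by air.
By R12 (it is oversized, it has attribute Z, it is tagged A1): it satisfies condition H1.
By R15 (it meets criterion L): it carries flag T.
By R18 (it satisfies condition A): it incurs a surcharge.
By R24 (it satisfies condition G, it requires a signature): it is routed via hub B.
By R3 (it is routed via hub B, it goes by air): it is in state H.
By R7 (it incurs a surcharge): it satisfies condition P.
By R8 (it satisfies condition P, it satisfies condition H1): it carries flag C.
By R11 (it carries flag C, it satisfies condition F): it is fragile.
By R22 (it is in state H, it carries flag T): it has attribute E.
By R5 (it is fragile, it is hazmat): it has attribute Q.
By R14 (it has attribute E, it satisfies condition X): it meets criterion M.
By R19 (it has attribute Q, it is classified as U): it satisfies condition S.
By R6 (it meets criterion M, it satisfies condition X): it is classified as B.
By R23 (it satisfies condition S, it is classified as B): it is in state K.
By R17 (it is in state K): it requires refrigeration.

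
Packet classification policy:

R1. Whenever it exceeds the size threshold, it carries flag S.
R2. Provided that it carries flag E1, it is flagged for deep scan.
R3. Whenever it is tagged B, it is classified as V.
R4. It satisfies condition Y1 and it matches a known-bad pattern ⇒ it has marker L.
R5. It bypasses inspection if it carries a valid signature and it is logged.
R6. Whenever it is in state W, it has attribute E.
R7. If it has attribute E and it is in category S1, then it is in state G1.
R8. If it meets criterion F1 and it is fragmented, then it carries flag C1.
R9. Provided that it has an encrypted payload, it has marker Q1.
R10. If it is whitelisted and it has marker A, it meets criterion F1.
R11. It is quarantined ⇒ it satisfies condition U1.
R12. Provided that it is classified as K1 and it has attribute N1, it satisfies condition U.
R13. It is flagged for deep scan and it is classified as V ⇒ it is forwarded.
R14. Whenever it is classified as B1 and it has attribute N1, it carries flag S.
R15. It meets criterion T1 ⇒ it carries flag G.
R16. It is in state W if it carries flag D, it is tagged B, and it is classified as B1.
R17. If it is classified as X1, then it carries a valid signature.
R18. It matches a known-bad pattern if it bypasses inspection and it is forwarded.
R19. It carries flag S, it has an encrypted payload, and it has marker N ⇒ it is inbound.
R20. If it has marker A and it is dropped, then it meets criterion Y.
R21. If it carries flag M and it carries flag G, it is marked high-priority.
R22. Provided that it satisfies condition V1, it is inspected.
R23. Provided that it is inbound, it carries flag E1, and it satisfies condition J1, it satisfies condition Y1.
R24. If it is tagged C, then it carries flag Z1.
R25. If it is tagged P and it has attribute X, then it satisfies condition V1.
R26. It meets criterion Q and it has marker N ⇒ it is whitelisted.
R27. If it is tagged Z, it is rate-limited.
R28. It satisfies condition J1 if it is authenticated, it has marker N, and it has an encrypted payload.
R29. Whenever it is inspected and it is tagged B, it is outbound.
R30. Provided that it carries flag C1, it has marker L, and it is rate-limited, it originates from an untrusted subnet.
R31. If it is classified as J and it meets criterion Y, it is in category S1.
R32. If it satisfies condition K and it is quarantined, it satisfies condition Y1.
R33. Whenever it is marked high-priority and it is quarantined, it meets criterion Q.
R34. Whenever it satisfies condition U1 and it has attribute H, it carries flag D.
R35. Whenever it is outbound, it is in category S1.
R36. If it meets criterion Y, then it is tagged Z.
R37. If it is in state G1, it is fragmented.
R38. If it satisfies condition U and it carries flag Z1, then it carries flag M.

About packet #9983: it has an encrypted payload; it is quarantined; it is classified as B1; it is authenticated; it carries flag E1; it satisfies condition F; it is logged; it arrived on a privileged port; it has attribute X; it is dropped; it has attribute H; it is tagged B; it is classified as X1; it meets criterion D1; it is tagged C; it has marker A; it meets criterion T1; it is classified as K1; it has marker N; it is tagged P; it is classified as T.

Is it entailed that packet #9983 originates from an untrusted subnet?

No

Forward chaining from the given facts derives: is flagged for deep scan, is classified as V, has marker Q1, satisfies condition U1, is forwarded, carries flag G, carries a valid signature, meets criterion Y, carries flag Z1, satisfies condition V1, satisfies condition J1, carries flag D, is tagged Z, bypasses inspection, is in state W, matches a known-bad pattern, is inspected, is rate-limited, is outbound, is in category S1, has attribute E, is in state G1, is fragmented.
The only rule concluding "it originates from an untrusted subnet" is R30, which needs "it carries flag C1"; that is never established.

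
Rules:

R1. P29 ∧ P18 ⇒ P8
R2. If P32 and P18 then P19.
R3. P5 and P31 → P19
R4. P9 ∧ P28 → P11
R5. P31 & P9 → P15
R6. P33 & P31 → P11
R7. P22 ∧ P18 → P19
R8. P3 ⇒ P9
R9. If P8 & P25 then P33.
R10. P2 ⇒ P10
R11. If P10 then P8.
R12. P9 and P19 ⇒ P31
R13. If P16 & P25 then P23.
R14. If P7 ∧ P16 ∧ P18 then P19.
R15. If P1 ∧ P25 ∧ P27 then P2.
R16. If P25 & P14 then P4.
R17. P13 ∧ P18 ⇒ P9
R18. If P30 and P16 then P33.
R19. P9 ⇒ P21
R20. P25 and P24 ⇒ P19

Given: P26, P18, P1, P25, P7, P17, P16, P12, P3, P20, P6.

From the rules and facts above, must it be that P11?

Forward chaining from the given facts derives: P9, P23, P19, P21, P31, P15.
Rules concluding P11: R4 needs P28; R6 needs P33 — none of these are established.

No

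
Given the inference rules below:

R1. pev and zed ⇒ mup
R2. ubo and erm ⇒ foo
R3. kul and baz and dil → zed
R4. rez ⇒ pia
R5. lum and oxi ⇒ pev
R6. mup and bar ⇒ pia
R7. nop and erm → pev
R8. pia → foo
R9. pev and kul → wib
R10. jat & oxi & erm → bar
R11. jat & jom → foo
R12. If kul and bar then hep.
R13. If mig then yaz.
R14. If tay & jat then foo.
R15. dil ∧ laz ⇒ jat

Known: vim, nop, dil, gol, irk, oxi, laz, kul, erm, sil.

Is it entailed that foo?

Forward chaining from the given facts derives: pev, wib, jat, bar, hep.
Rules concluding foo: R2 needs ubo; R8 needs pia; R11 needs jom; R14 needs tay — none of these are established.

No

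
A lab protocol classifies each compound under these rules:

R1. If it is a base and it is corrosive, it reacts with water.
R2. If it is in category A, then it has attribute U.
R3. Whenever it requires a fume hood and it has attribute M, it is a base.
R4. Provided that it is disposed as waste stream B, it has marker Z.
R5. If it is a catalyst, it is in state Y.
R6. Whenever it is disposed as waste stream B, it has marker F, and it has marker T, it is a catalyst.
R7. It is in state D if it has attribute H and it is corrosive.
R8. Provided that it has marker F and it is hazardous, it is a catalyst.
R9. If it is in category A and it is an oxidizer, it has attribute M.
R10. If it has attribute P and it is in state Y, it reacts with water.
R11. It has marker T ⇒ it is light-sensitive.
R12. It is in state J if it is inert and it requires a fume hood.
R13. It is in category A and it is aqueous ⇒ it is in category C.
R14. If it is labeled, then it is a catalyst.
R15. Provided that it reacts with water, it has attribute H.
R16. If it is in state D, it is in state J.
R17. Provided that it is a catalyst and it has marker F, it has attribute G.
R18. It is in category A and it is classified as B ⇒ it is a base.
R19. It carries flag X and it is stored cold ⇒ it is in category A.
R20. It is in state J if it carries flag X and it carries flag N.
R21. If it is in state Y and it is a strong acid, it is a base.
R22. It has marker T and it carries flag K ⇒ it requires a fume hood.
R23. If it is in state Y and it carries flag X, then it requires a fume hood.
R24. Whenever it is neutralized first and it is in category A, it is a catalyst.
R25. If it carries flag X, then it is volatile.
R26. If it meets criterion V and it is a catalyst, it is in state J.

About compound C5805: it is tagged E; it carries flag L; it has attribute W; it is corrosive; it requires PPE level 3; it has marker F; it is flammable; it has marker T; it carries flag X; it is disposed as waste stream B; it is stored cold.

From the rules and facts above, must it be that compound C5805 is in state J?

No

Forward chaining from the given facts derives: has marker Z, is a catalyst, is light-sensitive, has attribute G, is in category A, is volatile, has attribute U, is in state Y, requires a fume hood.
Rules concluding "it is in state J": R12 needs "it is inert"; R16 needs "it is in state D"; R20 needs "it carries flag N"; R26 needs "it meets criterion V" — none of these are established.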